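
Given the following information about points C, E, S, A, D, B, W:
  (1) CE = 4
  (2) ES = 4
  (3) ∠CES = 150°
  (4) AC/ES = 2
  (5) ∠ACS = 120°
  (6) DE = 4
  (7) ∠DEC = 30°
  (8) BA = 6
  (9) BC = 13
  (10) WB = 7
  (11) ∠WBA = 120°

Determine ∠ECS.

Step 1: By the law of cosines on triangle CES: CS² = 4² + 4² − 2·4·4·cos(150°) = 59.71, so CS ≈ 7.73.
Step 2: By the inverse law of cosines on triangle ECS: cos(∠ECS) = (4² + 7.73² − 4²) / (2·4·7.73) = 59.71/61.82 = 0.9659, so ∠ECS = 15°.

Therefore, the measure of angle ∠ECS = 15°.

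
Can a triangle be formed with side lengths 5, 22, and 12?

No.
The triangle inequality is violated: 5 + 12 = 17 ≤ 22.
These lengths cannot form a triangle.

No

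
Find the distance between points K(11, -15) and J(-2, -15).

d = sqrt((-2 - 11)^2 + (-15 - -15)^2)
d = sqrt(-13^2 + 0^2)
d = sqrt(169 + 0)
d = sqrt(169) = 13

13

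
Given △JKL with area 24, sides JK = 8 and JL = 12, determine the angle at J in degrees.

sin(C) = 2 * 24 / (8 * 12) = 1/2, so C = arcsin(1/2) = 30°.
Since sin(180° - C) = sin(C), the obtuse angle 150° gives the same area, so C = 30° or C = 150°.

30° or 150°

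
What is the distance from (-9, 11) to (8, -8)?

The horizontal distance is |8 - -9| = 17 and the vertical distance is |-8 - 11| = 19.
By the Pythagorean theorem, d = sqrt(17^2 + 19^2) = sqrt(650) = 5*sqrt(26).

5*sqrt(26)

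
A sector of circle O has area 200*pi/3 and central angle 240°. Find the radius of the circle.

r² = 360 × 200*pi/3 / (π × 240) = 100, so r = 10.

10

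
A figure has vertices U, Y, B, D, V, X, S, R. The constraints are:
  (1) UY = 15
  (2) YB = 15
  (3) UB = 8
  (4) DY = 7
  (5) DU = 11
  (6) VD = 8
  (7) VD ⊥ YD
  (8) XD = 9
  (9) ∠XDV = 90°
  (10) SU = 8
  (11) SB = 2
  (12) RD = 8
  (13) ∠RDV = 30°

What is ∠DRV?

Step 1: By the law of cosines on triangle RDV: RV² = 8² + 8² − 2·8·8·cos(30°) = 17.15, so RV ≈ 4.14.
Step 2: By the inverse law of cosines on triangle DRV: cos(∠DRV) = (8² + 4.14² − 8²) / (2·8·4.14) = 17.15/66.26 = 0.2588, so ∠DRV = 75°.

Therefore, the measure of angle ∠DRV = 75°.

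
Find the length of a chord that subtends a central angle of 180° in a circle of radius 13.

Chord length = 2r sin(θ/2)
= 2 × 13 × sin(180°/2)
= 2 × 13 × sin(90°)
= 26

26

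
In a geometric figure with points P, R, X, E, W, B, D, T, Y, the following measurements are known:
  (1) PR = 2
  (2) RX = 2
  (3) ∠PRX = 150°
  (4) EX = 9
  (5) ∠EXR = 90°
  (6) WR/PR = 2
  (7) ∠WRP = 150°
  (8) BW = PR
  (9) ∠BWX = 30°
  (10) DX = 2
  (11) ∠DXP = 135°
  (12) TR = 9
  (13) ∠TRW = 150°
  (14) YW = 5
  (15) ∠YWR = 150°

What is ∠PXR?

Step 1: By the law of cosines on triangle XRP: XP² = 2² + 2² − 2·2·2·cos(150°) = 14.93, so XP ≈ 3.86.
Step 2: By the inverse law of cosines on triangle PXR: cos(∠PXR) = (3.86² + 2² − 2²) / (2·3.86·2) = 14.93/15.45 = 0.9659, so ∠PXR = 15°.

Therefore, the measure of angle ∠PXR = 15°.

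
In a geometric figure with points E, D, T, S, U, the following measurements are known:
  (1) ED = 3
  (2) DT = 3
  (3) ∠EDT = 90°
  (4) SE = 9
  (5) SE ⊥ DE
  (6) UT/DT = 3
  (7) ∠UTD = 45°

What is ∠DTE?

Step 1: By the law of cosines on triangle TDE: TE² = 3² + 3² − 2·3·3·cos(90°) = 18, so TE = 3·√2.
Step 2: By the inverse law of cosines on triangle DTE: cos(∠DTE) = (3² + (3·√2)² − 3²) / (2·3·3·√2) = 18/25.46 = 0.7071, so ∠DTE = 45°.

Therefore, the measure of angle ∠DTE = 45°.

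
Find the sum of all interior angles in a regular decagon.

The sum of interior angles of an n-sided polygon is (n - 2) * 180.
For n = 10: (10 - 2) * 180 = 8 * 180 = 1440 degrees.

1440 degrees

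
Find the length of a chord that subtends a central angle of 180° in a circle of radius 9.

Drop a perpendicular from the center to the chord, bisecting both the chord and the central angle.
Each half-chord = r sin(θ/2) = 9 sin(90°).
The full chord = 2 × 9 × sin(90°) = 18.

18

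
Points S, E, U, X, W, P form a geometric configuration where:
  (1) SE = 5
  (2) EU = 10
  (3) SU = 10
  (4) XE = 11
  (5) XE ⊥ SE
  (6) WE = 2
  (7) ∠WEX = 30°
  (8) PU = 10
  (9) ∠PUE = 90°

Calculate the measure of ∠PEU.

Step 1: By the law of cosines on triangle EUP: EP² = 10² + 10² − 2·10·10·cos(90°) = 200, so EP = 10·√2.
Step 2: By the inverse law of cosines on triangle PEU: cos(∠PEU) = ((10·√2)² + 10² − 10²) / (2·10·√2·10) = 200/282.84 = 0.7071, so ∠PEU = 45°.

Therefore, the measure of angle ∠PEU = 45°.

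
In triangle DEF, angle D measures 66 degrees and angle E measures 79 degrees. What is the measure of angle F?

angle F = 180 - 66 - 79 = 35 degrees.

35 degrees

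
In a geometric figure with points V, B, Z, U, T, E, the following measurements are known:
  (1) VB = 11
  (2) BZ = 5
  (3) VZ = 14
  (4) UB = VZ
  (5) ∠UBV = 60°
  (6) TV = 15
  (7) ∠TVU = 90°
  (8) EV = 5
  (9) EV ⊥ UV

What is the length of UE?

From the given relations: UB = VZ = 14.
Step 1: By the law of cosines on triangle UBV: UV² = 14² + 11² − 2·14·11·cos(60°) = 163, so UV = √163.
Step 2: By the law of cosines on triangle UVE: UE² = √163² + 5² − 2·√163·5·cos(90°) = 188, so UE = 2·√47.

Therefore, the length of UE = 2·√47.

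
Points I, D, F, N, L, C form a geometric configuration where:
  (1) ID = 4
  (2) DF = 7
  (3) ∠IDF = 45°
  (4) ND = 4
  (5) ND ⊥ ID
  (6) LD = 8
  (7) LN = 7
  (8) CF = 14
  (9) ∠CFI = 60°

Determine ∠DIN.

Step 1: By the law of cosines on triangle IDN: IN² = 4² + 4² − 2·4·4·cos(90°) = 32, so IN = 4·√2.
Step 2: By the inverse law of cosines on triangle DIN: cos(∠DIN) = (4² + (4·√2)² − 4²) / (2·4·4·√2) = 32/45.25 = 0.7071, so ∠DIN = 45°.

Therefore, the measure of angle ∠DIN = 45°.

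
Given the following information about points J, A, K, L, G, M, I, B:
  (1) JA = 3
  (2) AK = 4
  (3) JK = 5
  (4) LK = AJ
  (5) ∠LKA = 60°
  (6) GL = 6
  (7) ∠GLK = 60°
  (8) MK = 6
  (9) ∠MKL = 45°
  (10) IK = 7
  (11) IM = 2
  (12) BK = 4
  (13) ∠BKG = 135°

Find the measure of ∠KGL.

From the given relations: LK = AJ = 3.
Step 1: By the law of cosines on triangle GLK: GK² = 6² + 3² − 2·6·3·cos(60°) = 27, so GK = 3·√3.
Step 2: By the inverse law of cosines on triangle KGL: cos(∠KGL) = ((3·√3)² + 6² − 3²) / (2·3·√3·6) = 54/62.35 = 0.866, so ∠KGL = 30°.

Therefore, the measure of angle ∠KGL = 30°.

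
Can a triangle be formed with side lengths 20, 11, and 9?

Check the triangle inequality: 11 + 9 = 20 ≤ 20.
Since the sum of two sides does not exceed the third, no triangle can be formed.

No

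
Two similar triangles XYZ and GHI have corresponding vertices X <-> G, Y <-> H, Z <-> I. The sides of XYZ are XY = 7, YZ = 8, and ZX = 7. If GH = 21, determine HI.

Similar triangles have proportional sides. Setting up the proportion:
GH / XY = HI / YZ
21 / 7 = HI / 8
HI = 8 * 21 / 7 = 24.

24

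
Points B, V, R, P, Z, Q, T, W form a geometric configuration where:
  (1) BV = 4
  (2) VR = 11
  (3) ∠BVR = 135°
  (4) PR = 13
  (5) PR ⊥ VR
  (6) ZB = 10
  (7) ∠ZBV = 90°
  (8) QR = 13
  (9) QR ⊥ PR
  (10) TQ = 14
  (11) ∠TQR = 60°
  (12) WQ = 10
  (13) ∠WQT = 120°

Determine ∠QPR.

Step 1: By the law of cosines on triangle PRQ: PQ² = 13² + 13² − 2·13·13·cos(90°) = 338, so PQ = 13·√2.
Step 2: By the inverse law of cosines on triangle QPR: cos(∠QPR) = ((13·√2)² + 13² − 13²) / (2·13·√2·13) = 338/478 = 0.7071, so ∠QPR = 45°.

Therefore, the measure of angle ∠QPR = 45°.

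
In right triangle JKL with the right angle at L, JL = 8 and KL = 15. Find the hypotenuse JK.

In a right triangle, the square of the hypotenuse equals the sum of the squares of the two legs.
The legs are 8 and 15, so the hypotenuse = sqrt(64 + 225) = sqrt(289) = 17.

17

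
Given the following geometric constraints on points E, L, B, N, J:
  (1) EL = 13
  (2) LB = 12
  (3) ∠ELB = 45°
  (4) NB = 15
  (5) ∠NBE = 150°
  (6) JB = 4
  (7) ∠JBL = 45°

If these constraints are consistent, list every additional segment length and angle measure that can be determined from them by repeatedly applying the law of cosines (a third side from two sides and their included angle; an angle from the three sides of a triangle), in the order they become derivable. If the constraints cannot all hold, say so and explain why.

The constraints are consistent. Derivable facts, in order:
After 1 step:
- EB ≈ 9.61
- LJ ≈ 9.6
After 2 steps:
- EN ≈ 23.81
- ∠BEL = 61.98°
- ∠BJL = 117.86°
- ∠BLJ = 17.14°
- ∠EBL = 73.02°
After 3 steps:
- ∠BEN = 18.36°
- ∠BNE = 11.64°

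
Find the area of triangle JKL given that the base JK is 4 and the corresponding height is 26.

Area = (1/2) * base * height
Area = (1/2) * 4 * 26
Area = 52

52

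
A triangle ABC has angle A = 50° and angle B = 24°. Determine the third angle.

The interior angles sum to 180°: angle C = 180 - 50 - 24 = 106°.
The triangle is obtuse (angles 50°, 24°, 106°).

106 degrees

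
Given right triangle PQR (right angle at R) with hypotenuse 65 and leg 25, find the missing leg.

By the Pythagorean theorem: QR^2 = PQ^2 - PR^2
QR^2 = 65^2 - 25^2 = 4225 - 625 = 3600
QR = sqrt(3600) = 60

60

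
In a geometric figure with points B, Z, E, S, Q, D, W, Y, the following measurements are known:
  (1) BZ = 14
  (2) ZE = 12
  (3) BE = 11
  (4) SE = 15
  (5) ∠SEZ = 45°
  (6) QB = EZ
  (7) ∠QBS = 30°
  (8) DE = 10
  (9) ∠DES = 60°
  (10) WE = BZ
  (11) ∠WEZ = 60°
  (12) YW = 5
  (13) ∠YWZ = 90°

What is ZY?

From the given relations: WE = BZ = 14.
Step 1: By the law of cosines on triangle ZEW: ZW² = 12² + 14² − 2·12·14·cos(60°) = 172, so ZW = 2·√43.
Step 2: By the law of cosines on triangle ZWY: ZY² = (2·√43)² + 5² − 2·2·√43·5·cos(90°) = 197, so ZY = √197.

Therefore, the length of ZY = √197.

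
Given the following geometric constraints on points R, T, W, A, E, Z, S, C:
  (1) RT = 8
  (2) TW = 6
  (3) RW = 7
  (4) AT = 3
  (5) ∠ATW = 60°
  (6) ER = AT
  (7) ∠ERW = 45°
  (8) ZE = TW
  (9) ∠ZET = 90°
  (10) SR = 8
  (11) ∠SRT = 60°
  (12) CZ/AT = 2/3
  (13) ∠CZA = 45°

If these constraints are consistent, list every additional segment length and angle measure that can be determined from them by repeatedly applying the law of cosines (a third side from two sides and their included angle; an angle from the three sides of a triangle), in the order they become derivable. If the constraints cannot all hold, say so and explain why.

The constraints are consistent. Derivable facts, in order:
After 1 step:
- TS = 8
- WA = 3·√3
- WE ≈ 5.32
- ∠RTW = 57.91°
- ∠RWT = 75.52°
- ∠TRW = 46.57°
After 2 steps:
- ∠AWT = 30°
- ∠EWR = 23.5°
- ∠REW = 111.5°
- ∠RST = 60°
- ∠RTS = 60°
- ∠TAW = 90°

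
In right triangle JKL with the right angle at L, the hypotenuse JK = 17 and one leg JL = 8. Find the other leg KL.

By the Pythagorean theorem: KL^2 = JK^2 - JL^2
KL^2 = 17^2 - 8^2 = 289 - 64 = 225
KL = sqrt(225) = 15

15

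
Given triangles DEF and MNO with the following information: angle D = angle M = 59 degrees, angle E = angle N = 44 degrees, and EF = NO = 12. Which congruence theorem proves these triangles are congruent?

The given information matches AAS: Two pairs of corresponding angles and a non-included side are equal (Angle-Angle-Side).

AAS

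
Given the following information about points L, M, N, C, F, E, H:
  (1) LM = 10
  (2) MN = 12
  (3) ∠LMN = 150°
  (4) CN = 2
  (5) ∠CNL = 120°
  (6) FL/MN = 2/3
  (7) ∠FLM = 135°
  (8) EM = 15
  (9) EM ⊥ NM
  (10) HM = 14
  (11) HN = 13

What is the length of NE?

Step 1: By the law of cosines on triangle NME: NE² = 12² + 15² − 2·12·15·cos(90°) = 369, so NE = 3·√41.

Therefore, the length of NE = 3·√41.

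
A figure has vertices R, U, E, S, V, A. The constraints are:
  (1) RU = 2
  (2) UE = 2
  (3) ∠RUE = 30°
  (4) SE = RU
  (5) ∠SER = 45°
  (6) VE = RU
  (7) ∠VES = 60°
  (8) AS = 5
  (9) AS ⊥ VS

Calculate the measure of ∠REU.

Step 1: By the law of cosines on triangle EUR: ER² = 2² + 2² − 2·2·2·cos(30°) = 1.07, so ER ≈ 1.04.
Step 2: By the inverse law of cosines on triangle REU: cos(∠REU) = (1.04² + 2² − 2²) / (2·1.04·2) = 1.07/4.14 = 0.2588, so ∠REU = 75°.

Therefore, the measure of angle ∠REU = 75°.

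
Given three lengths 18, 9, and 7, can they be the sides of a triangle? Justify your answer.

Check the triangle inequality: 9 + 7 = 16 ≤ 18.
Since the sum of two sides does not exceed the third, no triangle can be formed.

No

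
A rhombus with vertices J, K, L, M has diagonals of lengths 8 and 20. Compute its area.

The diagonals of a rhombus divide it into four right triangles.
Each triangle has legs 8/ 2 = 4 and 20/2 = 10, so each has area (1/2)*4*10 = 20.
Four such triangles give total area = (d1 * d2) / 2 = 80.

80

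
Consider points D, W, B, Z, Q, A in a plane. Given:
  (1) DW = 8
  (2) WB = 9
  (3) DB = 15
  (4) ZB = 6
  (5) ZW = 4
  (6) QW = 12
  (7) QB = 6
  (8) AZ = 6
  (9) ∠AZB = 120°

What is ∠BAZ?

Step 1: By the law of cosines on triangle AZB: AB² = 6² + 6² − 2·6·6·cos(120°) = 108, so AB = 6·√3.
Step 2: By the inverse law of cosines on triangle BAZ: cos(∠BAZ) = ((6·√3)² + 6² − 6²) / (2·6·√3·6) = 108/124.71 = 0.866, so ∠BAZ = 30°.

Therefore, the measure of angle ∠BAZ = 30°.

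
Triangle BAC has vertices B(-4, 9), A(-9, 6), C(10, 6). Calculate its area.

Shoelace: Area = (1/2)|-4(6-6) + -9(6-9) + 10(9-6)| = (1/2)(57) = 57/2

57/2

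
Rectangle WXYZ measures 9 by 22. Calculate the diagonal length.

A rectangle's diagonal splits it into two right triangles, with the diagonal as the hypotenuse.
By the Pythagorean theorem, d^2 = 9^2 + 22^2 = 565.
Therefore d = sqrt(565).

sqrt(565)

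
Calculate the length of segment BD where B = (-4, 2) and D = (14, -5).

d = sqrt((18)^2 + (-7)^2) = sqrt(373)

sqrt(373)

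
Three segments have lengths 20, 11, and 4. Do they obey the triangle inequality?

Check the triangle inequality: 11 + 4 = 15 ≤ 20.
Since the sum of two sides does not exceed the third, no triangle can be formed.

No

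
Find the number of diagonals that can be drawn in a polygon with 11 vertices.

Each of the 11 vertices connects to 8 non-adjacent vertices via diagonals.
Total connections = 11 × 8 = 88, but each diagonal is counted twice.
Number of diagonals = 88 / 2 = 44.

44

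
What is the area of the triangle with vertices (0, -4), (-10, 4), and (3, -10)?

The Shoelace formula computes the area from vertex coordinates by summing cross products.
For vertices (0,-4), (-10,4), (3,-10):
Signed sum = 0*4 - -10*-4 + -10*-10 - 3*4 + 3*-4 - 0*-10
= -40 + 88 + -12 = 36
Area = (1/2)|36| = 18.

18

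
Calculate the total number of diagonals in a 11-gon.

Each of the 11 vertices connects to 8 non-adjacent vertices via diagonals.
Total connections = 11 × 8 = 88, but each diagonal is counted twice.
Number of diagonals = 88 / 2 = 44.

44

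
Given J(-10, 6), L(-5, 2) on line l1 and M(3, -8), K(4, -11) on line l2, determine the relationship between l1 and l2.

Slope of line 1: m1 = (2 - 6)/(-5 - -10) = -4/5 = -4/5
Slope of line 2: m2 = (-11 - -8)/(4 - 3) = -3/1 = -3
For parallel lines we need equal slopes: -4/5 != -3.
For perpendicular lines we need m1*m2 = -1: (-4/5)(-3) = 12/5 != -1.
Since neither condition holds, the lines are neither parallel nor perpendicular.

Neither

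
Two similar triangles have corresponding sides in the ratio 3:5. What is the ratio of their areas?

The ratio of areas of similar triangles equals the square of the side ratio.
Side ratio = 3:5
Area ratio = (3/5)^2 = 9/25 = 9:25

9:25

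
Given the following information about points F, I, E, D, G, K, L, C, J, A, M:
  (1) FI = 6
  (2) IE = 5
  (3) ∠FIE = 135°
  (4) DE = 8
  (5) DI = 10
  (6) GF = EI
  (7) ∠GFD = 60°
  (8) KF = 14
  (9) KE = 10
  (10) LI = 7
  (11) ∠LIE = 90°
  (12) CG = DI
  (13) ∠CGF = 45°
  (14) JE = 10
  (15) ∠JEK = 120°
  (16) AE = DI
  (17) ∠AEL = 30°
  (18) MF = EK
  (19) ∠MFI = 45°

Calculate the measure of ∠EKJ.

Step 1: By the law of cosines on triangle KEJ: KJ² = 10² + 10² − 2·10·10·cos(120°) = 300, so KJ = 10·√3.
Step 2: By the inverse law of cosines on triangle EKJ: cos(∠EKJ) = (10² + (10·√3)² − 10²) / (2·10·10·√3) = 300/346.41 = 0.866, so ∠EKJ = 30°.

Therefore, the measure of angle ∠EKJ = 30°.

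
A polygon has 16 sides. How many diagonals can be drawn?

Each of the 16 vertices connects to 13 non-adjacent vertices via diagonals.
Total connections = 16 × 13 = 208, but each diagonal is counted twice.
Number of diagonals = 208 / 2 = 104.

104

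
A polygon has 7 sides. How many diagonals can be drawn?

The number of diagonals in an n-gon is n(n - 3)/2.
For n = 7: 7(7 - 3)/2 = 7 × 4 / 2 = 14.

14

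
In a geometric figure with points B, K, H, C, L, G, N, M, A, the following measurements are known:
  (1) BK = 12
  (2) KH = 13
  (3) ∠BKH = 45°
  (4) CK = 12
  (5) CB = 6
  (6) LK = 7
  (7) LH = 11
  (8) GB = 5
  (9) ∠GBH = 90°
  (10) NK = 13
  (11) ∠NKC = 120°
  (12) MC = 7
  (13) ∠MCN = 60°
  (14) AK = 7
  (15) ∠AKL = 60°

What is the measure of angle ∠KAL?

Step 1: By the law of cosines on triangle AKL: AL² = 7² + 7² − 2·7·7·cos(60°) = 49, so AL = 7.
Step 2: By the inverse law of cosines on triangle KAL: cos(∠KAL) = (7² + 7² − 7²) / (2·7·7) = 49/98 = 0.5, so ∠KAL = 60°.

Therefore, the measure of angle ∠KAL = 60°.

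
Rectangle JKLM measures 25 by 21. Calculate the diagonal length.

d = sqrt(25^2 + 21^2) = sqrt(1066)

sqrt(1066)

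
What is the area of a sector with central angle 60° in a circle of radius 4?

The full circle has area πr² = π(4)² = 16*pi.
The sector covers 60° out of 360°, a fraction of 1/6.
Sector area = 16*pi × 1/6 = 8*pi/3.

8*pi/3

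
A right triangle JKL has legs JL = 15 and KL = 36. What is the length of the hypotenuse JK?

In a right triangle, the square of the hypotenuse equals the sum of the squares of the two legs.
The legs are 15 and 36, so the hypotenuse = sqrt(225 + 1296) = sqrt(1521) = 39.

39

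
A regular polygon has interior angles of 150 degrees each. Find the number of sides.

Each interior angle of a regular n-gon is (n - 2) * 180 / n.
Setting this equal to 150:
(n - 2) * 180 / n = 150
Each exterior angle = 180 - 150 = 30 degrees.
Since exterior angles sum to 360: n = 360 / 30 = 12.

12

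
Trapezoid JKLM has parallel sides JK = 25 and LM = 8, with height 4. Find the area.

A trapezoid's area equals the midsegment times the height.
The midsegment is (25 + 8) / 2 = 33/2.
Area = 33/2 * 4 = 66.

66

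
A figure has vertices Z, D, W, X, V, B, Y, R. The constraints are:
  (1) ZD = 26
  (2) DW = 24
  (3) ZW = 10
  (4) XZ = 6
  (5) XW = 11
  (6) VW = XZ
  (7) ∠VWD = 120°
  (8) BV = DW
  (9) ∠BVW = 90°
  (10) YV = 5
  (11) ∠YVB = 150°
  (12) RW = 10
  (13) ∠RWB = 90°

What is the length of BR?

From the given relations: BV = DW = 24; VW = XZ = 6.
Step 1: By the law of cosines on triangle BVW: BW² = 24² + 6² − 2·24·6·cos(90°) = 612, so BW = 6·√17.
Step 2: By the law of cosines on triangle BWR: BR² = (6·√17)² + 10² − 2·6·√17·10·cos(90°) = 712, so BR = 2·√178.

Therefore, the length of BR = 2·√178.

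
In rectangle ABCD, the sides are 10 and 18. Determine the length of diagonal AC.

Using the Pythagorean theorem:
d² = 10² + 18² = 100 + 324 = 424
d = sqrt(424) = 2*sqrt(106)

2*sqrt(106)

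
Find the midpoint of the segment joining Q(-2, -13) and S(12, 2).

The midpoint is the point halfway along the segment.
Move half the horizontal distance: -2 + (12 - -2)/2 = -2 + 14/2 = 5
Move half the vertical distance: -13 + (2 - -13)/2 = -13 + 15/2 = -11/2
Midpoint = (5, -11/2)

(5, -11/2)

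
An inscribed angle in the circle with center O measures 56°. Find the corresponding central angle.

The inscribed angle theorem states that a central angle is always twice any inscribed angle that subtends the same arc.
Since the inscribed angle is 56°, the central angle = 2 × 56° = 112°.

112°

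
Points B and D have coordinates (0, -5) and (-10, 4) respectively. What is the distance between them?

The horizontal distance is |-10 - 0| = 10 and the vertical distance is |4 - -5| = 9.
By the Pythagorean theorem, d = sqrt(10^2 + 9^2) = sqrt(181).

sqrt(181)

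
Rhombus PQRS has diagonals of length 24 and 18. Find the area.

Area = (24 * 18) / 2 = 432 / 2 = 216

216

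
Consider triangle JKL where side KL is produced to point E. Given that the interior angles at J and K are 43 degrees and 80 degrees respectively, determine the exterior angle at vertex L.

Exterior angle = 43 + 80 = 123 degrees (exterior angle theorem).

123 degrees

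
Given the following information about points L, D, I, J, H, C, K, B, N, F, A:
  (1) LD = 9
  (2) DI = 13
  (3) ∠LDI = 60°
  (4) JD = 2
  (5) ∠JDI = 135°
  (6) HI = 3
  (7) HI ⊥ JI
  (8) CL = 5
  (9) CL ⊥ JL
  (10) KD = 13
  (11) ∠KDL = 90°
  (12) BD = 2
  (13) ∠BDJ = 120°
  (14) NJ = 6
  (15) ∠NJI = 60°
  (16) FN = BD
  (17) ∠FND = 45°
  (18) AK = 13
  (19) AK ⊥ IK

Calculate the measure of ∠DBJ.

Step 1: By the law of cosines on triangle BDJ: BJ² = 2² + 2² − 2·2·2·cos(120°) = 12, so BJ = 2·√3.
Step 2: By the inverse law of cosines on triangle DBJ: cos(∠DBJ) = (2² + (2·√3)² − 2²) / (2·2·2·√3) = 12/13.86 = 0.866, so ∠DBJ = 30°.

Therefore, the measure of angle ∠DBJ = 30°.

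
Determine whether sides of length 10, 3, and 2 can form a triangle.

Check the triangle inequality: 3 + 2 = 5 ≤ 10.
Since the sum of two sides does not exceed the third, no triangle can be formed.

No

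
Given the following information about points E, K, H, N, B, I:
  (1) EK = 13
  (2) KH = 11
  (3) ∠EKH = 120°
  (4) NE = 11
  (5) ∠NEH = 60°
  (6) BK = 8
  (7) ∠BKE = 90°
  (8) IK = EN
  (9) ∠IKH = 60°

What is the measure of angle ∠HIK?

From the given relations: IK = EN = 11.
Step 1: By the law of cosines on triangle IKH: IH² = 11² + 11² − 2·11·11·cos(60°) = 121, so IH = 11.
Step 2: By the inverse law of cosines on triangle HIK: cos(∠HIK) = (11² + 11² − 11²) / (2·11·11) = 121/242 = 0.5, so ∠HIK = 60°.

Therefore, the measure of angle ∠HIK = 60°.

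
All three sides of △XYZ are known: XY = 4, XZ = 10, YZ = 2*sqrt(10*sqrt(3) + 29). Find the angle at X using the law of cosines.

By the inverse law of cosines: cos(X) = (XY² + XZ² - YZ²) / (2 × XY × XZ)
cos(X) = (4² + 10² - (2*sqrt(10*sqrt(3) + 29))²) / (2 × 4 × 10)
cos(X) = (16 + 100 - (40*sqrt(3) + 116)) / 80
cos(X) = -sqrt(3)/2
X = arccos(-sqrt(3)/2) = 150°

150°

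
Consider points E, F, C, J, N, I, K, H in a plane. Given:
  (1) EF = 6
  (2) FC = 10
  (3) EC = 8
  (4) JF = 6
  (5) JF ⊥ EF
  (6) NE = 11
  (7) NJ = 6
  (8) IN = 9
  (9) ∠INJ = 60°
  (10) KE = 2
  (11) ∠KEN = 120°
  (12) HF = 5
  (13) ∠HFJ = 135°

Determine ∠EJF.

Step 1: By the law of cosines on triangle JFE: JE² = 6² + 6² − 2·6·6·cos(90°) = 72, so JE = 6·√2.
Step 2: By the inverse law of cosines on triangle EJF: cos(∠EJF) = ((6·√2)² + 6² − 6²) / (2·6·√2·6) = 72/101.82 = 0.7071, so ∠EJF = 45°.

Therefore, the measure of angle ∠EJF = 45°.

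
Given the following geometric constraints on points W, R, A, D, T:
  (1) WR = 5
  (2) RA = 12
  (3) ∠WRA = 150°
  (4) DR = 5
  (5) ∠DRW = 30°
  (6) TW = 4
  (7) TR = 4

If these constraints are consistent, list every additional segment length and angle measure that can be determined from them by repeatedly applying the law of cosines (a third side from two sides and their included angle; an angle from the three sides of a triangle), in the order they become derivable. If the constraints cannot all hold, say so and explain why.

The constraints are consistent. Derivable facts, in order:
After 1 step:
- WA ≈ 16.52
- WD ≈ 2.59
- ∠RTW = 77.36°
- ∠RWT = 51.32°
- ∠TRW = 51.32°
After 2 steps:
- ∠AWR = 21.3°
- ∠DWR = 75°
- ∠RAW = 8.7°
- ∠RDW = 75°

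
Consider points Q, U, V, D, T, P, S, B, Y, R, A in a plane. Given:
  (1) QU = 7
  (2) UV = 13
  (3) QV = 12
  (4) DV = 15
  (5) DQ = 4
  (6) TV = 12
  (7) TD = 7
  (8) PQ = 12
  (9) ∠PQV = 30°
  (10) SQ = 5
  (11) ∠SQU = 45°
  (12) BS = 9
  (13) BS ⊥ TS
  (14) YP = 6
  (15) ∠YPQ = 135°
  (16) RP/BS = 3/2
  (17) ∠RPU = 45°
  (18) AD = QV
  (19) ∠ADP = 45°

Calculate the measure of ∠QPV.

Step 1: By the law of cosines on triangle PQV: PV² = 12² + 12² − 2·12·12·cos(30°) = 38.58, so PV ≈ 6.21.
Step 2: By the inverse law of cosines on triangle QPV: cos(∠QPV) = (12² + 6.21² − 12²) / (2·12·6.21) = 38.58/149.08 = 0.2588, so ∠QPV = 75°.

Therefore, the measure of angle ∠QPV = 75°.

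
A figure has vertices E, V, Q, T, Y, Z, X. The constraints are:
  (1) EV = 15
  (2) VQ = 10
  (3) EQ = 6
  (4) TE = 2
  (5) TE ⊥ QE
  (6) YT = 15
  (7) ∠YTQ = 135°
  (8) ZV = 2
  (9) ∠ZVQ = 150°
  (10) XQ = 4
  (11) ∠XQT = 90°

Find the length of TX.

Step 1: By the law of cosines on triangle QET: QT² = 6² + 2² − 2·6·2·cos(90°) = 40, so QT = 2·√10.
Step 2: By the law of cosines on triangle TQX: TX² = (2·√10)² + 4² − 2·2·√10·4·cos(90°) = 56, so TX = 2·√14.

Therefore, the length of TX = 2·√14.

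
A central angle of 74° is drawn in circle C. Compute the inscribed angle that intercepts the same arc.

By the inscribed angle theorem, the inscribed angle is half the central angle.
Inscribed angle = 74° / 2 = 37°

37°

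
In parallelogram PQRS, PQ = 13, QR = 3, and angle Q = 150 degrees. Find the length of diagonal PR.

Using the law of cosines:
d^2 = 13^2 + 3^2 - 2(13)(3)cos(150 degrees)
d^2 = 169 + 9 - 78*-sqrt(3)/2
d^2 = 39*sqrt(3) + 178
d = sqrt(39*sqrt(3) + 178)

sqrt(39*sqrt(3) + 178)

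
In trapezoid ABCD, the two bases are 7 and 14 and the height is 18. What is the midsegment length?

The midsegment of a trapezoid = (base1 + base2) / 2
midsegment = (7 + 14) / 2
midsegment = 21 / 2
midsegment = 21/2

21/2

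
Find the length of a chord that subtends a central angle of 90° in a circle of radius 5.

Chord = 2(5) sin(45°) = 5*sqrt(2)

5*sqrt(2)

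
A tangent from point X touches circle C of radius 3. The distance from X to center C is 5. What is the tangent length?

The tangent, radius, and line from the external point to the center form a right triangle.
The right angle is where the tangent meets the radius.
By the Pythagorean theorem: tangent² + 3² = 5²
tangent² = 25 - 9 = 16
tangent = 4

4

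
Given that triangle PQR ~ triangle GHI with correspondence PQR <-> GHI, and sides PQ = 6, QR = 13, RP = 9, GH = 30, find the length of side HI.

Since the triangles are similar, the ratio of corresponding sides is constant.
Scale factor k = GH / PQ = 30 / 6 = 5
HI = k * QR = 5 * 13 = 65

65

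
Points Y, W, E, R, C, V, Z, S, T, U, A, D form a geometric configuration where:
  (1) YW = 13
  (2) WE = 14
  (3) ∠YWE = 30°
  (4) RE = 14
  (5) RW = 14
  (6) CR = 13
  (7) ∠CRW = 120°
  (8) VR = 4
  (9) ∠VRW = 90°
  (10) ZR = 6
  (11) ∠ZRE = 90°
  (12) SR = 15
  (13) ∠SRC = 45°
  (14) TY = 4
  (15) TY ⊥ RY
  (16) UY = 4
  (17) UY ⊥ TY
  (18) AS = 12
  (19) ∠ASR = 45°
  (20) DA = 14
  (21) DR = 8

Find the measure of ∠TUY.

Step 1: By the law of cosines on triangle UYT: UT² = 4² + 4² − 2·4·4·cos(90°) = 32, so UT = 4·√2.
Step 2: By the inverse law of cosines on triangle TUY: cos(∠TUY) = ((4·√2)² + 4² − 4²) / (2·4·√2·4) = 32/45.25 = 0.7071, so ∠TUY = 45°.

Therefore, the measure of angle ∠TUY = 45°.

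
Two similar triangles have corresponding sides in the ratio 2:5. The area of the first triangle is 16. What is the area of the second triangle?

Area ratio = (2/5)^2 = 4/25. Area of the second triangle = 16 * 25/4 = 100.

100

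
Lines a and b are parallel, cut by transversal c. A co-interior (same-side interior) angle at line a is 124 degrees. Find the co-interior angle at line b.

Co-interior (same-side interior) angles are between the parallel lines on the same side of the transversal.
Unlike corresponding or alternate interior angles, they are supplementary rather than equal.
So the angle = 180 - 124 = 56 degrees.

56 degrees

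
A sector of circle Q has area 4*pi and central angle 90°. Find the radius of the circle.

r² = 360 × 4*pi / (π × 90) = 16, so r = 4.

4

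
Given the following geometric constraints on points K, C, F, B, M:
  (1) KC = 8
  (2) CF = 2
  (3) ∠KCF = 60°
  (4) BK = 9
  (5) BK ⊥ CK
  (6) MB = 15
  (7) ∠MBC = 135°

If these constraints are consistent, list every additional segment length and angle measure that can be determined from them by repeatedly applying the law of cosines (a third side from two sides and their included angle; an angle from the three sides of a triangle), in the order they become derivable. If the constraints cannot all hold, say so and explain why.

The constraints are consistent. Derivable facts, in order:
After 1 step:
- CB = √145
- KF = 2·√13
After 2 steps:
- CM ≈ 25.01
- ∠BCK = 48.37°
- ∠CBK = 41.63°
- ∠CFK = 106.1°
- ∠CKF = 13.9°
After 3 steps:
- ∠BCM = 25.09°
- ∠BMC = 19.91°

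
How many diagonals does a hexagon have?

Each of the 6 vertices connects to 3 non-adjacent vertices via diagonals.
Total connections = 6 × 3 = 18, but each diagonal is counted twice.
Number of diagonals = 18 / 2 = 9.

9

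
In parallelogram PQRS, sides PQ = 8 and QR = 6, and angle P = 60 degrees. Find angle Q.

Consecutive angles are supplementary: angle Q = 180 - 60 = 120 degrees.

120 degrees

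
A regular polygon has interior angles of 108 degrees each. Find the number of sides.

Each interior angle of a regular n-gon is (n - 2) * 180 / n.
Setting this equal to 108:
(n - 2) * 180 / n = 108
Each exterior angle = 180 - 108 = 72 degrees.
Since exterior angles sum to 360: n = 360 / 72 = 5.

5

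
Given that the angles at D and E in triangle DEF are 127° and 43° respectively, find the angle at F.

By the triangle angle sum property, the three interior angles of any triangle add up to 180°.
We know angle D = 127° and angle E = 43°, so their sum is 170°.
Therefore angle F = 180° - 170° = 10°.

10 degrees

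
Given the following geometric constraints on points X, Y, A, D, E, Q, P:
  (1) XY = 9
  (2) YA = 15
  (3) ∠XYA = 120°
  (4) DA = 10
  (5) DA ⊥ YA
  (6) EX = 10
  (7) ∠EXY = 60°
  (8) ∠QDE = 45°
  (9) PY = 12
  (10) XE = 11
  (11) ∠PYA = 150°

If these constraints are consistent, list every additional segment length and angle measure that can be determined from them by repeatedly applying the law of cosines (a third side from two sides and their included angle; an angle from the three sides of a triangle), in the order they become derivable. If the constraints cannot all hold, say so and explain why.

These constraints are not satisfiable: (6) EX = 10 and (10) XE = 11 assign two different lengths to the same segment. No planar figure meets all of them, so nothing further can be derived.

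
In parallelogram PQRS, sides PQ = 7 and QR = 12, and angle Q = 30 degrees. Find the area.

The area of a parallelogram equals the product of two adjacent sides times the sine of the included angle.
This is because the height equals 12 * sin(30°) = 6.
Area = 7 * 6 = 42

42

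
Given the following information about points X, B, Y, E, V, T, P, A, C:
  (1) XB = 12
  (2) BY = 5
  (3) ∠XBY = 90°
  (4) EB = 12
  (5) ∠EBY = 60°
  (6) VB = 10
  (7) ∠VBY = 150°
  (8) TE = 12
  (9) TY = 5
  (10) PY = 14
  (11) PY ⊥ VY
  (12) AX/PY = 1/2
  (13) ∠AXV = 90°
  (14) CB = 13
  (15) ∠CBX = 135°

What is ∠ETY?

Step 1: By the law of cosines on triangle EBY: EY² = 12² + 5² − 2·12·5·cos(60°) = 109, so EY = √109.
Step 2: By the inverse law of cosines on triangle ETY: cos(∠ETY) = (12² + 5² − √109²) / (2·12·5) = 60/120 = 0.5, so ∠ETY = 60°.

Therefore, the measure of angle ∠ETY = 60°.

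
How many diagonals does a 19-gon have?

The number of diagonals in an n-gon is n(n - 3)/2.
For n = 19: 19(19 - 3)/2 = 19 × 16 / 2 = 152.

152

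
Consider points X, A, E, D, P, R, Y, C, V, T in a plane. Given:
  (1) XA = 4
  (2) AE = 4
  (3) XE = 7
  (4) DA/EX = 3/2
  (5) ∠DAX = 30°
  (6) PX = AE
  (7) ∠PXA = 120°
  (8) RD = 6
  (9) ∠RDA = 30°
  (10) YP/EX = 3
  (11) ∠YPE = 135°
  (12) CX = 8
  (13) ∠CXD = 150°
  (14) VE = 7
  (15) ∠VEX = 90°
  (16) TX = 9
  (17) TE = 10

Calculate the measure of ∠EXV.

Step 1: By the law of cosines on triangle XEV: XV² = 7² + 7² − 2·7·7·cos(90°) = 98, so XV = 7·√2.
Step 2: By the inverse law of cosines on triangle EXV: cos(∠EXV) = (7² + (7·√2)² − 7²) / (2·7·7·√2) = 98/138.59 = 0.7071, so ∠EXV = 45°.

Therefore, the measure of angle ∠EXV = 45°.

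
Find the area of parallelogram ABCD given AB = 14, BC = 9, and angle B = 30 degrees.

The area of a parallelogram equals the product of two adjacent sides times the sine of the included angle.
This is because the height equals 9 * sin(30°) = 9/2.
Area = 14 * 9/2 = 63

63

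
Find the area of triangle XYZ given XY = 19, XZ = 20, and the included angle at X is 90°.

When two sides and the included angle are known, the area formula is (1/2)ab sin(C).
The height from one side to the opposite vertex is 20 sin(90°) = 20.
Area = (1/2) * 19 * 20 = 190.

190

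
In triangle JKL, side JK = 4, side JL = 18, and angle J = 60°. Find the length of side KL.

When two sides and the included angle are known, the law of cosines gives the third side.
c^2 = a^2 + b^2 - 2ab cos(C) generalizes the Pythagorean theorem to non-right triangles.
Here: KL^2 = 16 + 324 - 144*(1/2) = 268
KL = 2*sqrt(67)

2*sqrt(67)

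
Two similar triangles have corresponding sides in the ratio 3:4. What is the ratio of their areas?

The ratio of areas of similar triangles equals the square of the side ratio.
Side ratio = 3:4
Area ratio = (3/4)^2 = 9/16 = 9:16

9:16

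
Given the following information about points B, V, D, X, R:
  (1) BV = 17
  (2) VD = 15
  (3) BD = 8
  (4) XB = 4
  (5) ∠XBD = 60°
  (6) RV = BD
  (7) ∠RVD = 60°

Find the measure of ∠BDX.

Step 1: By the law of cosines on triangle DBX: DX² = 8² + 4² − 2·8·4·cos(60°) = 48, so DX = 4·√3.
Step 2: By the inverse law of cosines on triangle BDX: cos(∠BDX) = (8² + (4·√3)² − 4²) / (2·8·4·√3) = 96/110.85 = 0.866, so ∠BDX = 30°.

Therefore, the measure of angle ∠BDX = 30°.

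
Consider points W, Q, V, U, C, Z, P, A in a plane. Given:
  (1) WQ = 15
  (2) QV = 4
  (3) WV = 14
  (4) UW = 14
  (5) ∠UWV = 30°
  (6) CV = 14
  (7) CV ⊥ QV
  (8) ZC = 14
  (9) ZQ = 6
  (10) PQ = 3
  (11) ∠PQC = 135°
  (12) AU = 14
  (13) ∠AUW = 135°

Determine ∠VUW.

Step 1: By the law of cosines on triangle UWV: UV² = 14² + 14² − 2·14·14·cos(30°) = 52.52, so UV ≈ 7.25.
Step 2: By the inverse law of cosines on triangle VUW: cos(∠VUW) = (7.25² + 14² − 14²) / (2·7.25·14) = 52.52/202.91 = 0.2588, so ∠VUW = 75°.

Therefore, the measure of angle ∠VUW = 75°.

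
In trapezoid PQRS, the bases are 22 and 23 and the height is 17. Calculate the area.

Area of a trapezoid = (base1 + base2) * height / 2
Area = (22 + 23) * 17 / 2
Area = 45 * 17 / 2
Area = 765 / 2
Area = 765/2

765/2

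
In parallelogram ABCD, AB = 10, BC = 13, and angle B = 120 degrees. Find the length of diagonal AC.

Using the law of cosines:
d^2 = 10^2 + 13^2 - 2(10)(13)cos(120 degrees)
d^2 = 100 + 169 - 260*-1/2
d^2 = 399
d = sqrt(399)

sqrt(399)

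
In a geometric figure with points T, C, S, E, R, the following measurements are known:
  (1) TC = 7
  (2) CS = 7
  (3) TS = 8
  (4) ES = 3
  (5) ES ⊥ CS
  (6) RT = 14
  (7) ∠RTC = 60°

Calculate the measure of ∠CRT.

Step 1: By the law of cosines on triangle RTC: RC² = 14² + 7² − 2·14·7·cos(60°) = 147, so RC = 7·√3.
Step 2: By the inverse law of cosines on triangle CRT: cos(∠CRT) = ((7·√3)² + 14² − 7²) / (2·7·√3·14) = 294/339.48 = 0.866, so ∠CRT = 30°.

Therefore, the measure of angle ∠CRT = 30°.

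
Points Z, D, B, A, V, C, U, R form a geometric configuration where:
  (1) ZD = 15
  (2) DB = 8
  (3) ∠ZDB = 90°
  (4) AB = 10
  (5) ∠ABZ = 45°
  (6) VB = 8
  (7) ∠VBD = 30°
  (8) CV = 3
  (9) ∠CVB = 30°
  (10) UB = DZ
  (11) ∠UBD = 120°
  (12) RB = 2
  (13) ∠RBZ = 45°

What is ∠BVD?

Step 1: By the law of cosines on triangle VBD: VD² = 8² + 8² − 2·8·8·cos(30°) = 17.15, so VD ≈ 4.14.
Step 2: By the inverse law of cosines on triangle BVD: cos(∠BVD) = (8² + 4.14² − 8²) / (2·8·4.14) = 17.15/66.26 = 0.2588, so ∠BVD = 75°.

Therefore, the measure of angle ∠BVD = 75°.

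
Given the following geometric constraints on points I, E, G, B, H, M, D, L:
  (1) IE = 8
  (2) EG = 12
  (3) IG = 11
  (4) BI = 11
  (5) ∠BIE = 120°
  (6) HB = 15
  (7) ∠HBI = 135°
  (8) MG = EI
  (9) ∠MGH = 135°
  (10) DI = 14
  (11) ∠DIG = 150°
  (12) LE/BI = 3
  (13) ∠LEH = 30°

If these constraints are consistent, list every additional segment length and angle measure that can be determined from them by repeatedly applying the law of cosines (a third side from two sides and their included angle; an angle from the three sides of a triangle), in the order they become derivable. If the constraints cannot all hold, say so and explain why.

The constraints are consistent. Derivable facts, in order:
After 1 step:
- EB ≈ 16.52
- GD ≈ 24.16
- IH ≈ 24.07
- ∠EGI = 40.42°
- ∠EIG = 76.53°
- ∠GEI = 63.06°
After 2 steps:
- ∠BEI = 35.21°
- ∠BHI = 18.85°
- ∠BIH = 26.15°
- ∠DGI = 16.84°
- ∠EBI = 24.79°
- ∠GDI = 13.16°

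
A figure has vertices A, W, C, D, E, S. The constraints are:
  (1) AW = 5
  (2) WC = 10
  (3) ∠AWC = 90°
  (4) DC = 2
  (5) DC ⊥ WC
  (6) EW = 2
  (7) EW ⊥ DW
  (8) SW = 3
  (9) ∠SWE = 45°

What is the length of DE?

Step 1: By the law of cosines on triangle DCW: DW² = 2² + 10² − 2·2·10·cos(90°) = 104, so DW = 2·√26.
Step 2: By the law of cosines on triangle DWE: DE² = (2·√26)² + 2² − 2·2·√26·2·cos(90°) = 108, so DE = 6·√3.

Therefore, the length of DE = 6·√3.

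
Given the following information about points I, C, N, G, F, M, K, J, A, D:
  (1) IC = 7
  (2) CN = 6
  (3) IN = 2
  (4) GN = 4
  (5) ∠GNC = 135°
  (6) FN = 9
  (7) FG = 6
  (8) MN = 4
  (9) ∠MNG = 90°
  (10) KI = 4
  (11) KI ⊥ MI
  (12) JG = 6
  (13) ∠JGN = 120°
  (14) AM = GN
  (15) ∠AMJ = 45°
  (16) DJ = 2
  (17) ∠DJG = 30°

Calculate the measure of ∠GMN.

Step 1: By the law of cosines on triangle MNG: MG² = 4² + 4² − 2·4·4·cos(90°) = 32, so MG = 4·√2.
Step 2: By the inverse law of cosines on triangle GMN: cos(∠GMN) = ((4·√2)² + 4² − 4²) / (2·4·√2·4) = 32/45.25 = 0.7071, so ∠GMN = 45°.

Therefore, the measure of angle ∠GMN = 45°.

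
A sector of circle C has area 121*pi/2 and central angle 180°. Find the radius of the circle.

Sector area A = πr² × θ/360, so r² = 360A / (πθ).
r² = 360 × 121*pi/2 / (π × 180)
r² = 121
r = 11

11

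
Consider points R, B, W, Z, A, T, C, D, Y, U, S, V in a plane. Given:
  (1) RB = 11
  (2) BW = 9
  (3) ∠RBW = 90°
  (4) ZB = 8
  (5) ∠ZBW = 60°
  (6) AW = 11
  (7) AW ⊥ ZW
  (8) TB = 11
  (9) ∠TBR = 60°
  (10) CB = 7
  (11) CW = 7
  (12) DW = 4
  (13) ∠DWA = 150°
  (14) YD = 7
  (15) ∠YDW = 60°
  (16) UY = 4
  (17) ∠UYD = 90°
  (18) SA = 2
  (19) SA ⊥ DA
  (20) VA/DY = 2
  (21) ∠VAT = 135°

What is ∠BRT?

Step 1: By the law of cosines on triangle RBT: RT² = 11² + 11² − 2·11·11·cos(60°) = 121, so RT = 11.
Step 2: By the inverse law of cosines on triangle BRT: cos(∠BRT) = (11² + 11² − 11²) / (2·11·11) = 121/242 = 0.5, so ∠BRT = 60°.

Therefore, the measure of angle ∠BRT = 60°.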